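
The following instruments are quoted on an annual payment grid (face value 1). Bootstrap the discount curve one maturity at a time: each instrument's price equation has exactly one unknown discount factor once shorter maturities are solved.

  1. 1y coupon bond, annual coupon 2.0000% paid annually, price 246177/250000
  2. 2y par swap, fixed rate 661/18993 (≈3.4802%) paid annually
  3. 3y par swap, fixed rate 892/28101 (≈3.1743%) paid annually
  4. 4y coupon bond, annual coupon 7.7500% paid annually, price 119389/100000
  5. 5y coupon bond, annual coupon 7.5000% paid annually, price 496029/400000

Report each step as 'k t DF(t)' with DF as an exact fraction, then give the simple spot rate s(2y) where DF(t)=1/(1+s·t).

step 1 [1y] bond c/1=1/50: DF=(246177/250000 − 1/50·(0))/(1+1/50) = 4827/5000 ≈ 0.965400
step 2 [2y] swap r/1=661/18993: DF=(1 − 661/18993·(0.965400))/(1+661/18993) = 9339/10000 ≈ 0.933900
step 3 [3y] swap r/1=892/28101: DF=(1 − 892/28101·(0.965400+0.933900))/(1+892/28101) = 2277/2500 ≈ 0.910800
step 4 [4y] bond c/1=31/400: DF=(119389/100000 − 31/400·(0.965400+0.933900+0.910800))/(1+31/400) = 9059/10000 ≈ 0.905900
step 5 [5y] bond c/1=3/40: DF=(496029/400000 − 3/40·(0.965400+0.933900+0.910800+0.905900))/(1+3/40) = 8943/10000 ≈ 0.894300

1 1 4827/5000
2 2 9339/10000
3 3 2277/2500
4 4 9059/10000
5 5 8943/10000
s(2y) = (1/(9339/10000) − 1)/(2) = 661/18678 ≈ 3.5389%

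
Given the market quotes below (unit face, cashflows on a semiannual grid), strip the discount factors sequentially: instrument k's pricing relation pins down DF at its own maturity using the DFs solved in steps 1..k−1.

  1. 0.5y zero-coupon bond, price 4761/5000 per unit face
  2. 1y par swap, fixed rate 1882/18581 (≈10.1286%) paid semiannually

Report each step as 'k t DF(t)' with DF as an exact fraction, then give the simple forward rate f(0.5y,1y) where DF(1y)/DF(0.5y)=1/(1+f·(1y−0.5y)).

step 1 [0.5y] zero: DF = P = 4761/5000 ≈ 0.952200
step 2 [1y] swap r/2=941/18581: DF=(1 − 941/18581·(0.952200))/(1+941/18581) = 9059/10000 ≈ 0.905900

1 1/2 4761/5000
2 1 9059/10000
f(0.5y,1y) = ((4761/5000)/(9059/10000) − 1)/(1/2) = 926/9059 ≈ 10.2219%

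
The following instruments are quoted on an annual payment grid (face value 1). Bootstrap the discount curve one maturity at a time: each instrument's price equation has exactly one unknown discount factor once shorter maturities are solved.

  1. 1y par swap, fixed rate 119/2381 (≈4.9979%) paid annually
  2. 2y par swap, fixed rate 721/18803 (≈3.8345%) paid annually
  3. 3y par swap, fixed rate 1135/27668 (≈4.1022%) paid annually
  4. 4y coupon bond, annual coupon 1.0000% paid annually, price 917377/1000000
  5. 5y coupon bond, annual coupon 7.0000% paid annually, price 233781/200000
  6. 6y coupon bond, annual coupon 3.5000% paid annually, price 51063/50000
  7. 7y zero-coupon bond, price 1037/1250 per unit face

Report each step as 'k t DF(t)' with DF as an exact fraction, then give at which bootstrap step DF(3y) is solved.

1 1 2381/2500
2 2 9279/10000
3 3 1773/2000
4 4 8809/10000
5 5 4269/5000
6 6 1669/2000
7 7 1037/1250
DF(3y) is solved at step 3

step 1 [1y] swap r/1=119/2381: DF=(1 − 119/2381·(0))/(1+119/2381) = 2381/2500 ≈ 0.952400
step 2 [2y] swap r/1=721/18803: DF=(1 − 721/18803·(0.952400))/(1+721/18803) = 9279/10000 ≈ 0.927900
step 3 [3y] swap r/1=1135/27668: DF=(1 − 1135/27668·(0.952400+0.927900))/(1+1135/27668) = 1773/2000 ≈ 0.886500
step 4 [4y] bond c/1=1/100: DF=(917377/1000000 − 1/100·(0.952400+0.927900+0.886500))/(1+1/100) = 8809/10000 ≈ 0.880900
step 5 [5y] bond c/1=7/100: DF=(233781/200000 − 7/100·(0.952400+0.927900+0.886500+0.880900))/(1+7/100) = 4269/5000 ≈ 0.853800
step 6 [6y] bond c/1=7/200: DF=(51063/50000 − 7/200·(0.952400+0.927900+0.886500+0.880900+0.853800))/(1+7/200) = 1669/2000 ≈ 0.834500
step 7 [7y] zero: DF = P = 1037/1250 ≈ 0.829600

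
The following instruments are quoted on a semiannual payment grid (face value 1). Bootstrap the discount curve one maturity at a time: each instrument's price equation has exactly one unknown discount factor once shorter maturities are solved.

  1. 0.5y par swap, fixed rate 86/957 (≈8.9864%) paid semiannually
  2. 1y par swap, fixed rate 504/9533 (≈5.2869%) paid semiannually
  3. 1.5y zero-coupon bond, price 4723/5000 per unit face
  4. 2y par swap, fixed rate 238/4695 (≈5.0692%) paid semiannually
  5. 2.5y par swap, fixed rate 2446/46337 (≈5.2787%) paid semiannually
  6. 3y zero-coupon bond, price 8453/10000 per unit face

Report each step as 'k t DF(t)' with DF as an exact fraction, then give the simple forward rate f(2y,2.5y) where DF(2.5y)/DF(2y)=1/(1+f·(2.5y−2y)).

1 1/2 957/1000
2 1 1187/1250
3 3/2 4723/5000
4 2 1131/1250
5 5/2 8777/10000
6 3 8453/10000
f(2y,2.5y) = ((1131/1250)/(8777/10000) − 1)/(1/2) = 542/8777 ≈ 6.1752%

step 1 [0.5y] swap r/2=43/957: DF=(1 − 43/957·(0))/(1+43/957) = 957/1000 ≈ 0.957000
step 2 [1y] swap r/2=252/9533: DF=(1 − 252/9533·(0.957000))/(1+252/9533) = 1187/1250 ≈ 0.949600
step 3 [1.5y] zero: DF = P = 4723/5000 ≈ 0.944600
step 4 [2y] swap r/2=119/4695: DF=(1 − 119/4695·(0.957000+0.949600+0.944600))/(1+119/4695) = 1131/1250 ≈ 0.904800
step 5 [2.5y] swap r/2=1223/46337: DF=(1 − 1223/46337·(0.957000+0.949600+0.944600+0.904800))/(1+1223/46337) = 8777/10000 ≈ 0.877700
step 6 [3y] zero: DF = P = 8453/10000 ≈ 0.845300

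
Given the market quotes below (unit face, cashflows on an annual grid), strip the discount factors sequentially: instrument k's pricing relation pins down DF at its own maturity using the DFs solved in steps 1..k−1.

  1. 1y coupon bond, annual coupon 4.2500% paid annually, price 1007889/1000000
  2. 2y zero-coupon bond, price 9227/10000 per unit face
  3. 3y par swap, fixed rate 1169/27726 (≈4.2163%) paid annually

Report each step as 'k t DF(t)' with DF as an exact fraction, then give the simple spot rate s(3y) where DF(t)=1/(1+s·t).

1 1 2417/2500
2 2 9227/10000
3 3 8831/10000
s(3y) = (1/(8831/10000) − 1)/(3) = 1169/26493 ≈ 4.4125%

step 1 [1y] bond c/1=17/400: DF=(1007889/1000000 − 17/400·(0))/(1+17/400) = 2417/2500 ≈ 0.966800
step 2 [2y] zero: DF = P = 9227/10000 ≈ 0.922700
step 3 [3y] swap r/1=1169/27726: DF=(1 − 1169/27726·(0.966800+0.922700))/(1+1169/27726) = 8831/10000 ≈ 0.883100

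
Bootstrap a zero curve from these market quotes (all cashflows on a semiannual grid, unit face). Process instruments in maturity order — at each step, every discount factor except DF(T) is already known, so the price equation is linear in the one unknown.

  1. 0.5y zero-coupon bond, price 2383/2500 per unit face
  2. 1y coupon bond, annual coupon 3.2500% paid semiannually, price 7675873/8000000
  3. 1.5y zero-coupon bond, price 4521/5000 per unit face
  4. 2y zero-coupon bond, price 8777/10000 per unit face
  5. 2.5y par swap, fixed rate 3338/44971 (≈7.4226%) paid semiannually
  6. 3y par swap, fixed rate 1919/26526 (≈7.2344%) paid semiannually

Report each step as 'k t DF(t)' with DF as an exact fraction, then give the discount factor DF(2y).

step 1 [0.5y] zero: DF = P = 2383/2500 ≈ 0.953200
step 2 [1y] bond c/2=13/800: DF=(7675873/8000000 − 13/800·(0.953200))/(1+13/800) = 9289/10000 ≈ 0.928900
step 3 [1.5y] zero: DF = P = 4521/5000 ≈ 0.904200
step 4 [2y] zero: DF = P = 8777/10000 ≈ 0.877700
step 5 [2.5y] swap r/2=1669/44971: DF=(1 − 1669/44971·(0.953200+0.928900+0.904200+0.877700))/(1+1669/44971) = 8331/10000 ≈ 0.833100
step 6 [3y] swap r/2=1919/53052: DF=(1 − 1919/53052·(0.953200+0.928900+0.904200+0.877700+0.833100))/(1+1919/53052) = 8081/10000 ≈ 0.808100

1 1/2 2383/2500
2 1 9289/10000
3 3/2 4521/5000
4 2 8777/10000
5 5/2 8331/10000
6 3 8081/10000
DF(2y) = 8777/10000 ≈ 0.877700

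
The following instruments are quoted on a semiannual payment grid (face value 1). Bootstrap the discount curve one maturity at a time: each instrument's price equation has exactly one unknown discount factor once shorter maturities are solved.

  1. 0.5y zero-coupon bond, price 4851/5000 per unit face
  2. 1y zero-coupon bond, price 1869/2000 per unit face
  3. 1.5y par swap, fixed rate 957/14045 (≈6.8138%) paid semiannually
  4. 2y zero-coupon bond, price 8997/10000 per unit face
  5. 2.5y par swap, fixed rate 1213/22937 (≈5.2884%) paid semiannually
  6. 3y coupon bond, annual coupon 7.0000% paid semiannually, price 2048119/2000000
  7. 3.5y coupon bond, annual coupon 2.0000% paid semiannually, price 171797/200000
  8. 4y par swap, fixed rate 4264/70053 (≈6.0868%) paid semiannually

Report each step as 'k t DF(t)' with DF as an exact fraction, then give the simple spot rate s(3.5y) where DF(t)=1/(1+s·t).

1 1/2 4851/5000
2 1 1869/2000
3 3/2 9043/10000
4 2 8997/10000
5 5/2 8787/10000
6 3 8343/10000
7 7/2 498/625
8 4 1967/2500
s(3.5y) = (1/(498/625) − 1)/(7/2) = 127/1743 ≈ 7.2863%

step 1 [0.5y] zero: DF = P = 4851/5000 ≈ 0.970200
step 2 [1y] zero: DF = P = 1869/2000 ≈ 0.934500
step 3 [1.5y] swap r/2=957/28090: DF=(1 − 957/28090·(0.970200+0.934500))/(1+957/28090) = 9043/10000 ≈ 0.904300
step 4 [2y] zero: DF = P = 8997/10000 ≈ 0.899700
step 5 [2.5y] swap r/2=1213/45874: DF=(1 − 1213/45874·(0.970200+0.934500+0.904300+0.899700))/(1+1213/45874) = 8787/10000 ≈ 0.878700
step 6 [3y] bond c/2=7/200: DF=(2048119/2000000 − 7/200·(0.970200+0.934500+0.904300+0.899700+0.878700))/(1+7/200) = 8343/10000 ≈ 0.834300
step 7 [3.5y] bond c/2=1/100: DF=(171797/200000 − 1/100·(0.970200+0.934500+0.904300+0.899700+0.878700+0.834300))/(1+1/100) = 498/625 ≈ 0.796800
step 8 [4y] swap r/2=2132/70053: DF=(1 − 2132/70053·(0.970200+0.934500+0.904300+0.899700+0.878700+0.834300+0.796800))/(1+2132/70053) = 1967/2500 ≈ 0.786800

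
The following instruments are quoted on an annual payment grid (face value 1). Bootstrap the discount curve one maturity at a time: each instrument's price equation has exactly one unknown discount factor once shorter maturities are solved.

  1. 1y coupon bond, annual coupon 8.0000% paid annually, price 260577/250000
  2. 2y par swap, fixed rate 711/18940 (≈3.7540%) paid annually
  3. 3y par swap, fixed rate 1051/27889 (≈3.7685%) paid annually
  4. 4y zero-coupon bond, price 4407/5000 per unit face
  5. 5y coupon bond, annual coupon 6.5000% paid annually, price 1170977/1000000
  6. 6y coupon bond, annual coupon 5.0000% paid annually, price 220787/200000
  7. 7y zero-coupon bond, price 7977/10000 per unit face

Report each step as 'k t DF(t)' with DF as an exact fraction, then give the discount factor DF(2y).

1 1 9651/10000
2 2 9289/10000
3 3 8949/10000
4 4 4407/5000
5 5 1751/2000
6 6 8349/10000
7 7 7977/10000
DF(2y) = 9289/10000 ≈ 0.928900

step 1 [1y] bond c/1=2/25: DF=(260577/250000 − 2/25·(0))/(1+2/25) = 9651/10000 ≈ 0.965100
step 2 [2y] swap r/1=711/18940: DF=(1 − 711/18940·(0.965100))/(1+711/18940) = 9289/10000 ≈ 0.928900
step 3 [3y] swap r/1=1051/27889: DF=(1 − 1051/27889·(0.965100+0.928900))/(1+1051/27889) = 8949/10000 ≈ 0.894900
step 4 [4y] zero: DF = P = 4407/5000 ≈ 0.881400
step 5 [5y] bond c/1=13/200: DF=(1170977/1000000 − 13/200·(0.965100+0.928900+0.894900+0.881400))/(1+13/200) = 1751/2000 ≈ 0.875500
step 6 [6y] bond c/1=1/20: DF=(220787/200000 − 1/20·(0.965100+0.928900+0.894900+0.881400+0.875500))/(1+1/20) = 8349/10000 ≈ 0.834900
step 7 [7y] zero: DF = P = 7977/10000 ≈ 0.797700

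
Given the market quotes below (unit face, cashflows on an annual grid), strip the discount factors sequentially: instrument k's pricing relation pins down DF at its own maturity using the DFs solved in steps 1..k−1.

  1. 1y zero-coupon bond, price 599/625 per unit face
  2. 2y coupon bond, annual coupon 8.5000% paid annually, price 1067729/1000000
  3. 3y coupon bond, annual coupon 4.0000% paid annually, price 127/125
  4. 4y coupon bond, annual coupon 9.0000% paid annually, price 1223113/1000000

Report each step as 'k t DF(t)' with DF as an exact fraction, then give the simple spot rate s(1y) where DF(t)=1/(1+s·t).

1 1 599/625
2 2 909/1000
3 3 9051/10000
4 4 2233/2500
s(1y) = (1/(599/625) − 1)/(1) = 26/599 ≈ 4.3406%

step 1 [1y] zero: DF = P = 599/625 ≈ 0.958400
step 2 [2y] bond c/1=17/200: DF=(1067729/1000000 − 17/200·(0.958400))/(1+17/200) = 909/1000 ≈ 0.909000
step 3 [3y] bond c/1=1/25: DF=(127/125 − 1/25·(0.958400+0.909000))/(1+1/25) = 9051/10000 ≈ 0.905100
step 4 [4y] bond c/1=9/100: DF=(1223113/1000000 − 9/100·(0.958400+0.909000+0.905100))/(1+9/100) = 2233/2500 ≈ 0.893200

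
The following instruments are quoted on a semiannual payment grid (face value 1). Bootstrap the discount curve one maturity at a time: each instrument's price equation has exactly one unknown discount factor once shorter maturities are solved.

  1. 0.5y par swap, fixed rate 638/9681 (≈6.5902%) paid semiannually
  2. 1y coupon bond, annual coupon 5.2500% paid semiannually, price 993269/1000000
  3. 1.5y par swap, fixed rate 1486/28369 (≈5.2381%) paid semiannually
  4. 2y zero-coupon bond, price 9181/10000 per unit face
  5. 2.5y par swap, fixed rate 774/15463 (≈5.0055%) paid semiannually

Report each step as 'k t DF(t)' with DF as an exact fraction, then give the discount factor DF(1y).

1 1/2 9681/10000
2 1 9431/10000
3 3/2 9257/10000
4 2 9181/10000
5 5/2 8839/10000
DF(1y) = 9431/10000 ≈ 0.943100

step 1 [0.5y] swap r/2=319/9681: DF=(1 − 319/9681·(0))/(1+319/9681) = 9681/10000 ≈ 0.968100
step 2 [1y] bond c/2=21/800: DF=(993269/1000000 − 21/800·(0.968100))/(1+21/800) = 9431/10000 ≈ 0.943100
step 3 [1.5y] swap r/2=743/28369: DF=(1 − 743/28369·(0.968100+0.943100))/(1+743/28369) = 9257/10000 ≈ 0.925700
step 4 [2y] zero: DF = P = 9181/10000 ≈ 0.918100
step 5 [2.5y] swap r/2=387/15463: DF=(1 − 387/15463·(0.968100+0.943100+0.925700+0.918100))/(1+387/15463) = 8839/10000 ≈ 0.883900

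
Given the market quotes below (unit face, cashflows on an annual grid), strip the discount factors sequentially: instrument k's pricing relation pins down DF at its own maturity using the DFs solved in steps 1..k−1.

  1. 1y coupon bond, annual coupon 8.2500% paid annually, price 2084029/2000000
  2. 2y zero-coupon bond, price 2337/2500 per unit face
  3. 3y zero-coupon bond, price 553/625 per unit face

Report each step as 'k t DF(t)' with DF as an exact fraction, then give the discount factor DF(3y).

1 1 4813/5000
2 2 2337/2500
3 3 553/625
DF(3y) = 553/625 ≈ 0.884800

step 1 [1y] bond c/1=33/400: DF=(2084029/2000000 − 33/400·(0))/(1+33/400) = 4813/5000 ≈ 0.962600
step 2 [2y] zero: DF = P = 2337/2500 ≈ 0.934800
step 3 [3y] zero: DF = P = 553/625 ≈ 0.884800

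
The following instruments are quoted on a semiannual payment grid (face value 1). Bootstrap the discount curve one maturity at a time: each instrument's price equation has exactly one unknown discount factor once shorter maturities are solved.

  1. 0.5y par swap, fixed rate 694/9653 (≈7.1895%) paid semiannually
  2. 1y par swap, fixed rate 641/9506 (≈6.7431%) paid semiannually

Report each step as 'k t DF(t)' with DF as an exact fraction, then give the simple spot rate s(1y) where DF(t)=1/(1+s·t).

1 1/2 9653/10000
2 1 9359/10000
s(1y) = (1/(9359/10000) − 1)/(1) = 641/9359 ≈ 6.8490%

step 1 [0.5y] swap r/2=347/9653: DF=(1 − 347/9653·(0))/(1+347/9653) = 9653/10000 ≈ 0.965300
step 2 [1y] swap r/2=641/19012: DF=(1 − 641/19012·(0.965300))/(1+641/19012) = 9359/10000 ≈ 0.935900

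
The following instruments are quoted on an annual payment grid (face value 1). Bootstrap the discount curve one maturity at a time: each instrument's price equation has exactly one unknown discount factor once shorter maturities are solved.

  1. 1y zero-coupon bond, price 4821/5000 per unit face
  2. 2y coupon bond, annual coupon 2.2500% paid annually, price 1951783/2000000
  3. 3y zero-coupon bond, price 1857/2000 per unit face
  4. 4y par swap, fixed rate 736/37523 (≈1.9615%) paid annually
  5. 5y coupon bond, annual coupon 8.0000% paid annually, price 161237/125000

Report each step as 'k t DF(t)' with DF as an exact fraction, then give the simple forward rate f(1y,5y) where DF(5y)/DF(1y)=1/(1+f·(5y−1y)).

1 1 4821/5000
2 2 2333/2500
3 3 1857/2000
4 4 579/625
5 5 2291/2500
f(1y,5y) = ((4821/5000)/(2291/2500) − 1)/(4) = 239/18328 ≈ 1.3040%

step 1 [1y] zero: DF = P = 4821/5000 ≈ 0.964200
step 2 [2y] bond c/1=9/400: DF=(1951783/2000000 − 9/400·(0.964200))/(1+9/400) = 2333/2500 ≈ 0.933200
step 3 [3y] zero: DF = P = 1857/2000 ≈ 0.928500
step 4 [4y] swap r/1=736/37523: DF=(1 − 736/37523·(0.964200+0.933200+0.928500))/(1+736/37523) = 579/625 ≈ 0.926400
step 5 [5y] bond c/1=2/25: DF=(161237/125000 − 2/25·(0.964200+0.933200+0.928500+0.926400))/(1+2/25) = 2291/2500 ≈ 0.916400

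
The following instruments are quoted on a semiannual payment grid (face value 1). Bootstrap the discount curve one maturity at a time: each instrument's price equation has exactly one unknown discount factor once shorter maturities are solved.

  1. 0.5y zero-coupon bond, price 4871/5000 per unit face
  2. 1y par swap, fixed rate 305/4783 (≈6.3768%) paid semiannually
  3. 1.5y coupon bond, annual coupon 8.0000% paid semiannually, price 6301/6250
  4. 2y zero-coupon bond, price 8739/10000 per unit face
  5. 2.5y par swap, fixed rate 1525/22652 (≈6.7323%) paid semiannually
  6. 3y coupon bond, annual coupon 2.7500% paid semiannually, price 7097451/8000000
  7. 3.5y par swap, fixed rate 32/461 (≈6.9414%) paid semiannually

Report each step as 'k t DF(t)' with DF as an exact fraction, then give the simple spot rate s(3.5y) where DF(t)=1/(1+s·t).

step 1 [0.5y] zero: DF = P = 4871/5000 ≈ 0.974200
step 2 [1y] swap r/2=305/9566: DF=(1 − 305/9566·(0.974200))/(1+305/9566) = 939/1000 ≈ 0.939000
step 3 [1.5y] bond c/2=1/25: DF=(6301/6250 − 1/25·(0.974200+0.939000))/(1+1/25) = 4479/5000 ≈ 0.895800
step 4 [2y] zero: DF = P = 8739/10000 ≈ 0.873900
step 5 [2.5y] swap r/2=1525/45304: DF=(1 − 1525/45304·(0.974200+0.939000+0.895800+0.873900))/(1+1525/45304) = 339/400 ≈ 0.847500
step 6 [3y] bond c/2=11/800: DF=(7097451/8000000 − 11/800·(0.974200+0.939000+0.895800+0.873900+0.847500))/(1+11/800) = 8137/10000 ≈ 0.813700
step 7 [3.5y] swap r/2=16/461: DF=(1 − 16/461·(0.974200+0.939000+0.895800+0.873900+0.847500+0.813700))/(1+16/461) = 492/625 ≈ 0.787200

1 1/2 4871/5000
2 1 939/1000
3 3/2 4479/5000
4 2 8739/10000
5 5/2 339/400
6 3 8137/10000
7 7/2 492/625
s(3.5y) = (1/(492/625) − 1)/(7/2) = 19/246 ≈ 7.7236%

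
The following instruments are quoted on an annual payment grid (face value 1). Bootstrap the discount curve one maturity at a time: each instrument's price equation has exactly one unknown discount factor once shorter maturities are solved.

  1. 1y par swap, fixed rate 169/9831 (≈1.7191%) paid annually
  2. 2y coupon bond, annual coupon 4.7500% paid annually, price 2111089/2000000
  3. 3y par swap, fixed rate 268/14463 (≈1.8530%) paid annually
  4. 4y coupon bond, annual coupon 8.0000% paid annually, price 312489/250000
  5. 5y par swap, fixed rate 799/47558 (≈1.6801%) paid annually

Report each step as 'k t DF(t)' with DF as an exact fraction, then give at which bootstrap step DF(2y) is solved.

1 1 9831/10000
2 2 9631/10000
3 3 1183/1250
4 4 9431/10000
5 5 9201/10000
DF(2y) is solved at step 2

step 1 [1y] swap r/1=169/9831: DF=(1 − 169/9831·(0))/(1+169/9831) = 9831/10000 ≈ 0.983100
step 2 [2y] bond c/1=19/400: DF=(2111089/2000000 − 19/400·(0.983100))/(1+19/400) = 9631/10000 ≈ 0.963100
step 3 [3y] swap r/1=268/14463: DF=(1 − 268/14463·(0.983100+0.963100))/(1+268/14463) = 1183/1250 ≈ 0.946400
step 4 [4y] bond c/1=2/25: DF=(312489/250000 − 2/25·(0.983100+0.963100+0.946400))/(1+2/25) = 9431/10000 ≈ 0.943100
step 5 [5y] swap r/1=799/47558: DF=(1 − 799/47558·(0.983100+0.963100+0.946400+0.943100))/(1+799/47558) = 9201/10000 ≈ 0.920100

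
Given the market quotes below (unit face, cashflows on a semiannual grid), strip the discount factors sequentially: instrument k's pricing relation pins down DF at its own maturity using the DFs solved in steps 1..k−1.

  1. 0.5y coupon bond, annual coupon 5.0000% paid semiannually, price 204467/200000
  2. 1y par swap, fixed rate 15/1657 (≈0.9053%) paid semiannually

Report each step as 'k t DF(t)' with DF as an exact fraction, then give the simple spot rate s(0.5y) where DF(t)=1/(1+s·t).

step 1 [0.5y] bond c/2=1/40: DF=(204467/200000 − 1/40·(0))/(1+1/40) = 4987/5000 ≈ 0.997400
step 2 [1y] swap r/2=15/3314: DF=(1 − 15/3314·(0.997400))/(1+15/3314) = 991/1000 ≈ 0.991000

1 1/2 4987/5000
2 1 991/1000
s(0.5y) = (1/(4987/5000) − 1)/(1/2) = 26/4987 ≈ 0.5214%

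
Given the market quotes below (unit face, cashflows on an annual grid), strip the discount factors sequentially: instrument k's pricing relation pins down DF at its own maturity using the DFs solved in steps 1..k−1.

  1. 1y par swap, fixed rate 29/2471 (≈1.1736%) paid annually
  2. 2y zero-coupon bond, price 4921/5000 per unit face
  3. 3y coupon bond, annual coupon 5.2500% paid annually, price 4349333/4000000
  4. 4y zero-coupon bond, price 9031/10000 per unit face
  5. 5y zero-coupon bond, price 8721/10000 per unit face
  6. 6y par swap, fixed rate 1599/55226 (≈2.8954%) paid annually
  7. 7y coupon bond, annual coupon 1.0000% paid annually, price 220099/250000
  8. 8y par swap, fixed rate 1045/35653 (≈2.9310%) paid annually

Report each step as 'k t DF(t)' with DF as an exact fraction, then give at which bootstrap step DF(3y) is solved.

step 1 [1y] swap r/1=29/2471: DF=(1 − 29/2471·(0))/(1+29/2471) = 2471/2500 ≈ 0.988400
step 2 [2y] zero: DF = P = 4921/5000 ≈ 0.984200
step 3 [3y] bond c/1=21/400: DF=(4349333/4000000 − 21/400·(0.988400+0.984200))/(1+21/400) = 9347/10000 ≈ 0.934700
step 4 [4y] zero: DF = P = 9031/10000 ≈ 0.903100
step 5 [5y] zero: DF = P = 8721/10000 ≈ 0.872100
step 6 [6y] swap r/1=1599/55226: DF=(1 − 1599/55226·(0.988400+0.984200+0.934700+0.903100+0.872100))/(1+1599/55226) = 8401/10000 ≈ 0.840100
step 7 [7y] bond c/1=1/100: DF=(220099/250000 − 1/100·(0.988400+0.984200+0.934700+0.903100+0.872100+0.840100))/(1+1/100) = 817/1000 ≈ 0.817000
step 8 [8y] swap r/1=1045/35653: DF=(1 − 1045/35653·(0.988400+0.984200+0.934700+0.903100+0.872100+0.840100+0.817000))/(1+1045/35653) = 791/1000 ≈ 0.791000

1 1 2471/2500
2 2 4921/5000
3 3 9347/10000
4 4 9031/10000
5 5 8721/10000
6 6 8401/10000
7 7 817/1000
8 8 791/1000
DF(3y) is solved at step 3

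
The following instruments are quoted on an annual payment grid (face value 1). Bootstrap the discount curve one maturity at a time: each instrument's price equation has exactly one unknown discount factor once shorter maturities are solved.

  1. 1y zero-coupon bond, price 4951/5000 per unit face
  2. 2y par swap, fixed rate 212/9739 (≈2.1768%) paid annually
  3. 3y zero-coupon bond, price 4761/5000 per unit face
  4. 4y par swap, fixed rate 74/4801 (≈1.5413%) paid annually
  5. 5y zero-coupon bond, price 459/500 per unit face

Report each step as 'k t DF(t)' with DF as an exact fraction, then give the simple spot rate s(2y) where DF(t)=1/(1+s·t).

1 1 4951/5000
2 2 1197/1250
3 3 4761/5000
4 4 588/625
5 5 459/500
s(2y) = (1/(1197/1250) − 1)/(2) = 53/2394 ≈ 2.2139%

step 1 [1y] zero: DF = P = 4951/5000 ≈ 0.990200
step 2 [2y] swap r/1=212/9739: DF=(1 − 212/9739·(0.990200))/(1+212/9739) = 1197/1250 ≈ 0.957600
step 3 [3y] zero: DF = P = 4761/5000 ≈ 0.952200
step 4 [4y] swap r/1=74/4801: DF=(1 − 74/4801·(0.990200+0.957600+0.952200))/(1+74/4801) = 588/625 ≈ 0.940800
step 5 [5y] zero: DF = P = 459/500 ≈ 0.918000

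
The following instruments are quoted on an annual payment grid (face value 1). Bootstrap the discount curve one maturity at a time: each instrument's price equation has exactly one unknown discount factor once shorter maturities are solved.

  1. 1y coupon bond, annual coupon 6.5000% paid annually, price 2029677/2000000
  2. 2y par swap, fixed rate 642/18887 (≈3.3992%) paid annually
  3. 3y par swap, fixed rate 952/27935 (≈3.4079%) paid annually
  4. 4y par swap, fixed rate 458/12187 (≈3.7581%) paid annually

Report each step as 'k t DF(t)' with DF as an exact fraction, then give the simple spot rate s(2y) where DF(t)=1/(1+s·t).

1 1 9529/10000
2 2 4679/5000
3 3 1131/1250
4 4 4313/5000
s(2y) = (1/(4679/5000) − 1)/(2) = 321/9358 ≈ 3.4302%

step 1 [1y] bond c/1=13/200: DF=(2029677/2000000 − 13/200·(0))/(1+13/200) = 9529/10000 ≈ 0.952900
step 2 [2y] swap r/1=642/18887: DF=(1 − 642/18887·(0.952900))/(1+642/18887) = 4679/5000 ≈ 0.935800
step 3 [3y] swap r/1=952/27935: DF=(1 − 952/27935·(0.952900+0.935800))/(1+952/27935) = 1131/1250 ≈ 0.904800
step 4 [4y] swap r/1=458/12187: DF=(1 − 458/12187·(0.952900+0.935800+0.904800))/(1+458/12187) = 4313/5000 ≈ 0.862600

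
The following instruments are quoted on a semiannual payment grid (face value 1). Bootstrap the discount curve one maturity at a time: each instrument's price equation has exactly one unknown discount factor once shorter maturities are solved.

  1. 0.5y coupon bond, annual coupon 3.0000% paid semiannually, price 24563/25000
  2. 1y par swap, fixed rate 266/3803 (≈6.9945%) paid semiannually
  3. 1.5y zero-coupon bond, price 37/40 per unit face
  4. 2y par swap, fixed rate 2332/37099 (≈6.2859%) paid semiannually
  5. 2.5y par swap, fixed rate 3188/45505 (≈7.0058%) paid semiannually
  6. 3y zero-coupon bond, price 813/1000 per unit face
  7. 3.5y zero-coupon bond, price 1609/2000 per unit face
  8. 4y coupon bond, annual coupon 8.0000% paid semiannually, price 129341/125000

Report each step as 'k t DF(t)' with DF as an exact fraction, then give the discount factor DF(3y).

step 1 [0.5y] bond c/2=3/200: DF=(24563/25000 − 3/200·(0))/(1+3/200) = 121/125 ≈ 0.968000
step 2 [1y] swap r/2=133/3803: DF=(1 − 133/3803·(0.968000))/(1+133/3803) = 1867/2000 ≈ 0.933500
step 3 [1.5y] zero: DF = P = 37/40 ≈ 0.925000
step 4 [2y] swap r/2=1166/37099: DF=(1 − 1166/37099·(0.968000+0.933500+0.925000))/(1+1166/37099) = 4417/5000 ≈ 0.883400
step 5 [2.5y] swap r/2=1594/45505: DF=(1 − 1594/45505·(0.968000+0.933500+0.925000+0.883400))/(1+1594/45505) = 4203/5000 ≈ 0.840600
step 6 [3y] zero: DF = P = 813/1000 ≈ 0.813000
step 7 [3.5y] zero: DF = P = 1609/2000 ≈ 0.804500
step 8 [4y] bond c/2=1/25: DF=(129341/125000 − 1/25·(0.968000+0.933500+0.925000+0.883400+0.840600+0.813000+0.804500))/(1+1/25) = 7577/10000 ≈ 0.757700

1 1/2 121/125
2 1 1867/2000
3 3/2 37/40
4 2 4417/5000
5 5/2 4203/5000
6 3 813/1000
7 7/2 1609/2000
8 4 7577/10000
DF(3y) = 813/1000 ≈ 0.813000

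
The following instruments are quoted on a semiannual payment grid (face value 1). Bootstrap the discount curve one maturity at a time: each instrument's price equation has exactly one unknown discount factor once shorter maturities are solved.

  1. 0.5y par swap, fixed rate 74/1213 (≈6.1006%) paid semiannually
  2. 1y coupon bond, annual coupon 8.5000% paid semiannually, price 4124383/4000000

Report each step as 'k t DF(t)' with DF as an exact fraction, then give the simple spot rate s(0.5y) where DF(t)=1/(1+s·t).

1 1/2 1213/1250
2 1 1899/2000
s(0.5y) = (1/(1213/1250) − 1)/(1/2) = 74/1213 ≈ 6.1006%

step 1 [0.5y] swap r/2=37/1213: DF=(1 − 37/1213·(0))/(1+37/1213) = 1213/1250 ≈ 0.970400
step 2 [1y] bond c/2=17/400: DF=(4124383/4000000 − 17/400·(0.970400))/(1+17/400) = 1899/2000 ≈ 0.949500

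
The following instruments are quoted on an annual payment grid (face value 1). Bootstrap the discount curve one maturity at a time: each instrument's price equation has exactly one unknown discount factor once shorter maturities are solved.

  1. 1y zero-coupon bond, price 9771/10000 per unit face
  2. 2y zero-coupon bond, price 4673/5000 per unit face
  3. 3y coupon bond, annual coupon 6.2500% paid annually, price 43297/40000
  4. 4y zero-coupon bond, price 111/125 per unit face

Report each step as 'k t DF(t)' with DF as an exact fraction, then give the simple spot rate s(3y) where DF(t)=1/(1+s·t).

1 1 9771/10000
2 2 4673/5000
3 3 9063/10000
4 4 111/125
s(3y) = (1/(9063/10000) − 1)/(3) = 937/27189 ≈ 3.4462%

step 1 [1y] zero: DF = P = 9771/10000 ≈ 0.977100
step 2 [2y] zero: DF = P = 4673/5000 ≈ 0.934600
step 3 [3y] bond c/1=1/16: DF=(43297/40000 − 1/16·(0.977100+0.934600))/(1+1/16) = 9063/10000 ≈ 0.906300
step 4 [4y] zero: DF = P = 111/125 ≈ 0.888000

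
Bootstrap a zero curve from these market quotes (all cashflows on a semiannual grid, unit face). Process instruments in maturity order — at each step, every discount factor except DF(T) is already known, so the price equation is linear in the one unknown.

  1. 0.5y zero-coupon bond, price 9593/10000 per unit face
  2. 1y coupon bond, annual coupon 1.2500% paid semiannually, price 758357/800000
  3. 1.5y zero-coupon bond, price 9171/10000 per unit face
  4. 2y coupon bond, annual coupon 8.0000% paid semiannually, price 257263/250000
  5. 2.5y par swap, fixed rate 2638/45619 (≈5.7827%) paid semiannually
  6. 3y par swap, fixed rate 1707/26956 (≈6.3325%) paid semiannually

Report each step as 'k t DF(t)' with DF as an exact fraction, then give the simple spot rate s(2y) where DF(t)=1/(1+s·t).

1 1/2 9593/10000
2 1 9361/10000
3 3/2 9171/10000
4 2 8813/10000
5 5/2 8681/10000
6 3 8293/10000
s(2y) = (1/(8813/10000) − 1)/(2) = 1187/17626 ≈ 6.7344%

step 1 [0.5y] zero: DF = P = 9593/10000 ≈ 0.959300
step 2 [1y] bond c/2=1/160: DF=(758357/800000 − 1/160·(0.959300))/(1+1/160) = 9361/10000 ≈ 0.936100
step 3 [1.5y] zero: DF = P = 9171/10000 ≈ 0.917100
step 4 [2y] bond c/2=1/25: DF=(257263/250000 − 1/25·(0.959300+0.936100+0.917100))/(1+1/25) = 8813/10000 ≈ 0.881300
step 5 [2.5y] swap r/2=1319/45619: DF=(1 − 1319/45619·(0.959300+0.936100+0.917100+0.881300))/(1+1319/45619) = 8681/10000 ≈ 0.868100
step 6 [3y] swap r/2=1707/53912: DF=(1 − 1707/53912·(0.959300+0.936100+0.917100+0.881300+0.868100))/(1+1707/53912) = 8293/10000 ≈ 0.829300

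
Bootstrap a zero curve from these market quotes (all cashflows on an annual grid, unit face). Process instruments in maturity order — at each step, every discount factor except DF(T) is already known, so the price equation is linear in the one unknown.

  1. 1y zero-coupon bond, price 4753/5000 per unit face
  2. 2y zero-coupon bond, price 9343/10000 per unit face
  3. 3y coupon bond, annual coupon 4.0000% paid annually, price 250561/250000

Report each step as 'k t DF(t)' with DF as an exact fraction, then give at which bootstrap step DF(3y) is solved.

step 1 [1y] zero: DF = P = 4753/5000 ≈ 0.950600
step 2 [2y] zero: DF = P = 9343/10000 ≈ 0.934300
step 3 [3y] bond c/1=1/25: DF=(250561/250000 − 1/25·(0.950600+0.934300))/(1+1/25) = 557/625 ≈ 0.891200

1 1 4753/5000
2 2 9343/10000
3 3 557/625
DF(3y) is solved at step 3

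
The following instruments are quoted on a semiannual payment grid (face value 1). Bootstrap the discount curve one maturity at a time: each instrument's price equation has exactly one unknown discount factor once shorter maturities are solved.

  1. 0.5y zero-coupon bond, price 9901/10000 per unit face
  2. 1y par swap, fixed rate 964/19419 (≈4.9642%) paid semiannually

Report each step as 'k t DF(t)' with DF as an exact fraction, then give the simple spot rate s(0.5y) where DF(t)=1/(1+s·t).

step 1 [0.5y] zero: DF = P = 9901/10000 ≈ 0.990100
step 2 [1y] swap r/2=482/19419: DF=(1 − 482/19419·(0.990100))/(1+482/19419) = 4759/5000 ≈ 0.951800

1 1/2 9901/10000
2 1 4759/5000
s(0.5y) = (1/(9901/10000) − 1)/(1/2) = 198/9901 ≈ 1.9998%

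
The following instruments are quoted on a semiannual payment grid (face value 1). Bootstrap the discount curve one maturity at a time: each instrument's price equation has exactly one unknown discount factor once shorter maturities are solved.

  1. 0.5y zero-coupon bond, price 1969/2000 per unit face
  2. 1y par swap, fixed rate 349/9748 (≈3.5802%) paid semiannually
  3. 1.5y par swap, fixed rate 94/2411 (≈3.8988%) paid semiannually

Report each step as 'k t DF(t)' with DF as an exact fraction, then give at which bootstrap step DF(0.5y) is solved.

1 1/2 1969/2000
2 1 9651/10000
3 3/2 2359/2500
DF(0.5y) is solved at step 1

step 1 [0.5y] zero: DF = P = 1969/2000 ≈ 0.984500
step 2 [1y] swap r/2=349/19496: DF=(1 − 349/19496·(0.984500))/(1+349/19496) = 9651/10000 ≈ 0.965100
step 3 [1.5y] swap r/2=47/2411: DF=(1 − 47/2411·(0.984500+0.965100))/(1+47/2411) = 2359/2500 ≈ 0.943600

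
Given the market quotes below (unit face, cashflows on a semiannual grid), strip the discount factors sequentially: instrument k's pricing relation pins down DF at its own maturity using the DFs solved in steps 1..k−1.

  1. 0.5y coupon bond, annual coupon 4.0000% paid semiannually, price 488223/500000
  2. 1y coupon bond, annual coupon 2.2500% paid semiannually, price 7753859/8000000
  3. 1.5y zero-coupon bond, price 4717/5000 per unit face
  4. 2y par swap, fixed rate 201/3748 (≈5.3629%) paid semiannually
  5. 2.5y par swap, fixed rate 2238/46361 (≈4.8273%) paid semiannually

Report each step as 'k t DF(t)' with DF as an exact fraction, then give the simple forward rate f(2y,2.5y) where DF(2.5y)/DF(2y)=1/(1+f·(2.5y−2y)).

step 1 [0.5y] bond c/2=1/50: DF=(488223/500000 − 1/50·(0))/(1+1/50) = 9573/10000 ≈ 0.957300
step 2 [1y] bond c/2=9/800: DF=(7753859/8000000 − 9/800·(0.957300))/(1+9/800) = 4739/5000 ≈ 0.947800
step 3 [1.5y] zero: DF = P = 4717/5000 ≈ 0.943400
step 4 [2y] swap r/2=201/7496: DF=(1 − 201/7496·(0.957300+0.947800+0.943400))/(1+201/7496) = 1799/2000 ≈ 0.899500
step 5 [2.5y] swap r/2=1119/46361: DF=(1 − 1119/46361·(0.957300+0.947800+0.943400+0.899500))/(1+1119/46361) = 8881/10000 ≈ 0.888100

1 1/2 9573/10000
2 1 4739/5000
3 3/2 4717/5000
4 2 1799/2000
5 5/2 8881/10000
f(2y,2.5y) = ((1799/2000)/(8881/10000) − 1)/(1/2) = 228/8881 ≈ 2.5673%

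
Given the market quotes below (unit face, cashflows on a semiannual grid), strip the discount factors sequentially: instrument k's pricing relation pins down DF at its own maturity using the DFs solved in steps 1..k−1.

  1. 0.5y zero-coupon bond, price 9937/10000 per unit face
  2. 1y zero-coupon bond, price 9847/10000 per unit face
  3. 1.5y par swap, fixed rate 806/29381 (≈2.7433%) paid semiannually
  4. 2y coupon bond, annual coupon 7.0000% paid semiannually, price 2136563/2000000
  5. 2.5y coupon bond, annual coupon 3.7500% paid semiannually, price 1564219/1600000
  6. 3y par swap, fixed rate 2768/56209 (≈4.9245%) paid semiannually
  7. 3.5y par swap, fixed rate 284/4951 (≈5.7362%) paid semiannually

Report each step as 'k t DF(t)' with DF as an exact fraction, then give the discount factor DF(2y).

step 1 [0.5y] zero: DF = P = 9937/10000 ≈ 0.993700
step 2 [1y] zero: DF = P = 9847/10000 ≈ 0.984700
step 3 [1.5y] swap r/2=403/29381: DF=(1 − 403/29381·(0.993700+0.984700))/(1+403/29381) = 9597/10000 ≈ 0.959700
step 4 [2y] bond c/2=7/200: DF=(2136563/2000000 − 7/200·(0.993700+0.984700+0.959700))/(1+7/200) = 583/625 ≈ 0.932800
step 5 [2.5y] bond c/2=3/160: DF=(1564219/1600000 − 3/160·(0.993700+0.984700+0.959700+0.932800))/(1+3/160) = 2221/2500 ≈ 0.888400
step 6 [3y] swap r/2=1384/56209: DF=(1 − 1384/56209·(0.993700+0.984700+0.959700+0.932800+0.888400))/(1+1384/56209) = 1077/1250 ≈ 0.861600
step 7 [3.5y] swap r/2=142/4951: DF=(1 − 142/4951·(0.993700+0.984700+0.959700+0.932800+0.888400+0.861600))/(1+142/4951) = 4077/5000 ≈ 0.815400

1 1/2 9937/10000
2 1 9847/10000
3 3/2 9597/10000
4 2 583/625
5 5/2 2221/2500
6 3 1077/1250
7 7/2 4077/5000
DF(2y) = 583/625 ≈ 0.932800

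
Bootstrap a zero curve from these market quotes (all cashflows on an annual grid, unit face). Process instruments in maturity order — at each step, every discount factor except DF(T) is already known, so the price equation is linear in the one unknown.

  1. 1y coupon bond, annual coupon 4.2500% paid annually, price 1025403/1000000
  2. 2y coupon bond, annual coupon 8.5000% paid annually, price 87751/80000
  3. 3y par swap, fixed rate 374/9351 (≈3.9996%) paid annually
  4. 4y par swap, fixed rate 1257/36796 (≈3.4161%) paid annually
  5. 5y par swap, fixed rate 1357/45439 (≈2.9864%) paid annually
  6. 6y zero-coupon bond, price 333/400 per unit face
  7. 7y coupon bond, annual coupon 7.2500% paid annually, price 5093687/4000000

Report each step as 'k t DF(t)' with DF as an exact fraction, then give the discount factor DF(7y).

step 1 [1y] bond c/1=17/400: DF=(1025403/1000000 − 17/400·(0))/(1+17/400) = 2459/2500 ≈ 0.983600
step 2 [2y] bond c/1=17/200: DF=(87751/80000 − 17/200·(0.983600))/(1+17/200) = 9339/10000 ≈ 0.933900
step 3 [3y] swap r/1=374/9351: DF=(1 − 374/9351·(0.983600+0.933900))/(1+374/9351) = 4439/5000 ≈ 0.887800
step 4 [4y] swap r/1=1257/36796: DF=(1 − 1257/36796·(0.983600+0.933900+0.887800))/(1+1257/36796) = 8743/10000 ≈ 0.874300
step 5 [5y] swap r/1=1357/45439: DF=(1 − 1357/45439·(0.983600+0.933900+0.887800+0.874300))/(1+1357/45439) = 8643/10000 ≈ 0.864300
step 6 [6y] zero: DF = P = 333/400 ≈ 0.832500
step 7 [7y] bond c/1=29/400: DF=(5093687/4000000 − 29/400·(0.983600+0.933900+0.887800+0.874300+0.864300+0.832500))/(1+29/400) = 8239/10000 ≈ 0.823900

1 1 2459/2500
2 2 9339/10000
3 3 4439/5000
4 4 8743/10000
5 5 8643/10000
6 6 333/400
7 7 8239/10000
DF(7y) = 8239/10000 ≈ 0.823900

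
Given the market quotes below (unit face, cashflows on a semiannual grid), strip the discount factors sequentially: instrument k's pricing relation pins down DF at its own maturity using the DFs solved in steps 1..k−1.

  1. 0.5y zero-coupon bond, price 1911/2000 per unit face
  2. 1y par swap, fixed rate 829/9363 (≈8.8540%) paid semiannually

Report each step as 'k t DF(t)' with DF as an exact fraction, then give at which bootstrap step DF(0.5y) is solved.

step 1 [0.5y] zero: DF = P = 1911/2000 ≈ 0.955500
step 2 [1y] swap r/2=829/18726: DF=(1 − 829/18726·(0.955500))/(1+829/18726) = 9171/10000 ≈ 0.917100

1 1/2 1911/2000
2 1 9171/10000
DF(0.5y) is solved at step 1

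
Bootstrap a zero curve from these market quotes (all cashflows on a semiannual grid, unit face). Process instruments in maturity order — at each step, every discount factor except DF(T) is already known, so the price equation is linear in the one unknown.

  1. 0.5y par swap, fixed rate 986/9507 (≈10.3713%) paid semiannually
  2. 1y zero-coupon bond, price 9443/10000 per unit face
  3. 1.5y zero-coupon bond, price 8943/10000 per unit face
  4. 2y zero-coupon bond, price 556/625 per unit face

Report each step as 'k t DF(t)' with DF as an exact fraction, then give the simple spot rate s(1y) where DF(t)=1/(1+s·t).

step 1 [0.5y] swap r/2=493/9507: DF=(1 − 493/9507·(0))/(1+493/9507) = 9507/10000 ≈ 0.950700
step 2 [1y] zero: DF = P = 9443/10000 ≈ 0.944300
step 3 [1.5y] zero: DF = P = 8943/10000 ≈ 0.894300
step 4 [2y] zero: DF = P = 556/625 ≈ 0.889600

1 1/2 9507/10000
2 1 9443/10000
3 3/2 8943/10000
4 2 556/625
s(1y) = (1/(9443/10000) − 1)/(1) = 557/9443 ≈ 5.8985%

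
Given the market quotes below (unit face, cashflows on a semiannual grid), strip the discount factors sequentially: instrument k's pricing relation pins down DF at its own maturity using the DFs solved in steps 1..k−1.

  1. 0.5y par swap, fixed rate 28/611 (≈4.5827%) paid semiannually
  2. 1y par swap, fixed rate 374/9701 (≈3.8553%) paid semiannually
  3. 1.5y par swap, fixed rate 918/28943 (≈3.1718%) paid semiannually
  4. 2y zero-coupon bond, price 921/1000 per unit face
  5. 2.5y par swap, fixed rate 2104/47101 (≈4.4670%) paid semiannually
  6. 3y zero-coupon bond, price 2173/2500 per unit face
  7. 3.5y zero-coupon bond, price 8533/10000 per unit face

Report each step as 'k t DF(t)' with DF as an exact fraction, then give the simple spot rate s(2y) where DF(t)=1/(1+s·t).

step 1 [0.5y] swap r/2=14/611: DF=(1 − 14/611·(0))/(1+14/611) = 611/625 ≈ 0.977600
step 2 [1y] swap r/2=187/9701: DF=(1 − 187/9701·(0.977600))/(1+187/9701) = 4813/5000 ≈ 0.962600
step 3 [1.5y] swap r/2=459/28943: DF=(1 − 459/28943·(0.977600+0.962600))/(1+459/28943) = 9541/10000 ≈ 0.954100
step 4 [2y] zero: DF = P = 921/1000 ≈ 0.921000
step 5 [2.5y] swap r/2=1052/47101: DF=(1 − 1052/47101·(0.977600+0.962600+0.954100+0.921000))/(1+1052/47101) = 2237/2500 ≈ 0.894800
step 6 [3y] zero: DF = P = 2173/2500 ≈ 0.869200
step 7 [3.5y] zero: DF = P = 8533/10000 ≈ 0.853300

1 1/2 611/625
2 1 4813/5000
3 3/2 9541/10000
4 2 921/1000
5 5/2 2237/2500
6 3 2173/2500
7 7/2 8533/10000
s(2y) = (1/(921/1000) − 1)/(2) = 79/1842 ≈ 4.2888%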